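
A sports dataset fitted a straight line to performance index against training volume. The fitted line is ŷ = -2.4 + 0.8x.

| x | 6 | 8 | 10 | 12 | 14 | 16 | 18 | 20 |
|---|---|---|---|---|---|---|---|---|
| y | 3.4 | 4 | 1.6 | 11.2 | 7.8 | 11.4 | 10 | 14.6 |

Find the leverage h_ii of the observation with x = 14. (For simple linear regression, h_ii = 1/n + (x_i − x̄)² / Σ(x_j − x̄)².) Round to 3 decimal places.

h = 0.131

x̄ = (6 + 8 + 10 + 12 + 14 + 16 + 18 + 20)/8 = 13
Σ(x − x̄)² = 49 + 25 + 9 + 1 + 1 + 9 + 25 + 49 = 168
h = 1/8 + (1)²/168 = 0.125 + 0.00595238 = 0.131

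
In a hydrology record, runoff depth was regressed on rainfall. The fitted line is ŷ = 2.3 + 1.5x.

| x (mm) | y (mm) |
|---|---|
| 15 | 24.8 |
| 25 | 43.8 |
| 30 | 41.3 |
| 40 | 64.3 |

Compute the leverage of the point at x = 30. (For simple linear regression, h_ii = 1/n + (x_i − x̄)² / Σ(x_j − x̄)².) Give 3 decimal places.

x̄ = (15 + 25 + 30 + 40)/4 = 27.5
Σ(x − x̄)² = 156.25 + 6.25 + 6.25 + 156.25 = 325
h = 1/4 + (2.5)²/325 = 0.25 + 0.0192308 = 0.269

h = 0.269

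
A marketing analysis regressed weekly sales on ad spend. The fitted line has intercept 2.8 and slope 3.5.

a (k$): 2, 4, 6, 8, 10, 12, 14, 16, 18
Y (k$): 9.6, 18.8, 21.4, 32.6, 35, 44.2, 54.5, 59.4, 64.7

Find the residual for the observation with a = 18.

e = -1.1

ŷ = 2.8 + 3.5·18 = 65.8
e = 64.7 − 65.8 = -1.1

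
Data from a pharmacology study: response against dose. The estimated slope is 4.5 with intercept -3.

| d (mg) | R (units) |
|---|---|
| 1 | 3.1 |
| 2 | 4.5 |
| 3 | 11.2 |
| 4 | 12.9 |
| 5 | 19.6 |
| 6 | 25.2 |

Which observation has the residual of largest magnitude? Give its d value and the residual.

d=1: ŷ = -3 + 4.5·1 = 1.5; e = 3.1 − 1.5 = 1.6
d=2: ŷ = -3 + 4.5·2 = 6; e = 4.5 − 6 = -1.5
d=3: ŷ = -3 + 4.5·3 = 10.5; e = 11.2 − 10.5 = 0.7
d=4: ŷ = -3 + 4.5·4 = 15; e = 12.9 − 15 = -2.1
d=5: ŷ = -3 + 4.5·5 = 19.5; e = 19.6 − 19.5 = 0.1
d=6: ŷ = -3 + 4.5·6 = 24; e = 25.2 − 24 = 1.2
Largest |e| is 2.1 at d = 4, residual -2.1.

d = 4, e = -2.1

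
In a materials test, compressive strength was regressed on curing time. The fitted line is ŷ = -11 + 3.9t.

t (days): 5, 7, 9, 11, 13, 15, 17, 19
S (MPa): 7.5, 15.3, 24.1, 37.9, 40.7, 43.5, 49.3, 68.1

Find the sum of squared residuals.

t=5: ŷ = -11 + 3.9·5 = 8.5; r = 7.5 − 8.5 = -1
t=7: ŷ = -11 + 3.9·7 = 16.3; r = 15.3 − 16.3 = -1
t=9: ŷ = -11 + 3.9·9 = 24.1; r = 24.1 − 24.1 = 0
t=11: ŷ = -11 + 3.9·11 = 31.9; r = 37.9 − 31.9 = 6
t=13: ŷ = -11 + 3.9·13 = 39.7; r = 40.7 − 39.7 = 1
t=15: ŷ = -11 + 3.9·15 = 47.5; r = 43.5 − 47.5 = -4
t=17: ŷ = -11 + 3.9·17 = 55.3; r = 49.3 − 55.3 = -6
t=19: ŷ = -11 + 3.9·19 = 63.1; r = 68.1 − 63.1 = 5
SSE = 1 + 1 + 0 + 36 + 1 + 16 + 36 + 25 = 116

SSE = 116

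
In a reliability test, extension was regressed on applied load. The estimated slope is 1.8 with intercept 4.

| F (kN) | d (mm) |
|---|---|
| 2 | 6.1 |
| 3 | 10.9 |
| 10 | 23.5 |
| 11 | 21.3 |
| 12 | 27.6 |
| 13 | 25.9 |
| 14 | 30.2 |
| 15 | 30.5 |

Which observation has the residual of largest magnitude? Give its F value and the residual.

F=2: ŷ = 4 + 1.8·2 = 7.6; r = 6.1 − 7.6 = -1.5
F=3: ŷ = 4 + 1.8·3 = 9.4; r = 10.9 − 9.4 = 1.5
F=10: ŷ = 4 + 1.8·10 = 22; r = 23.5 − 22 = 1.5
F=11: ŷ = 4 + 1.8·11 = 23.8; r = 21.3 − 23.8 = -2.5
F=12: ŷ = 4 + 1.8·12 = 25.6; r = 27.6 − 25.6 = 2
F=13: ŷ = 4 + 1.8·13 = 27.4; r = 25.9 − 27.4 = -1.5
F=14: ŷ = 4 + 1.8·14 = 29.2; r = 30.2 − 29.2 = 1
F=15: ŷ = 4 + 1.8·15 = 31; r = 30.5 − 31 = -0.5
Largest |r| is 2.5 at F = 11, residual -2.5.

F = 11, r = -2.5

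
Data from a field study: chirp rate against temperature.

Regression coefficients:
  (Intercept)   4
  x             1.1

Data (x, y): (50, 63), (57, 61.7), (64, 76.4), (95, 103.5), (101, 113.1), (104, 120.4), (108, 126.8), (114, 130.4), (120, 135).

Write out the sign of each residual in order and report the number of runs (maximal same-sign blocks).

x=50: ŷ = 4 + 1.1·50 = 59; e = 63 − 59 = 4
x=57: ŷ = 4 + 1.1·57 = 66.7; e = 61.7 − 66.7 = -5
x=64: ŷ = 4 + 1.1·64 = 74.4; e = 76.4 − 74.4 = 2
x=95: ŷ = 4 + 1.1·95 = 108.5; e = 103.5 − 108.5 = -5
x=101: ŷ = 4 + 1.1·101 = 115.1; e = 113.1 − 115.1 = -2
x=104: ŷ = 4 + 1.1·104 = 118.4; e = 120.4 − 118.4 = 2
x=108: ŷ = 4 + 1.1·108 = 122.8; e = 126.8 − 122.8 = 4
x=114: ŷ = 4 + 1.1·114 = 129.4; e = 130.4 − 129.4 = 1
x=120: ŷ = 4 + 1.1·120 = 136; e = 135 − 136 = -1
Signs: + − + − − + + + −
Runs: +×1, −×1, +×1, −×2, +×3, −×1 → 6

6 runs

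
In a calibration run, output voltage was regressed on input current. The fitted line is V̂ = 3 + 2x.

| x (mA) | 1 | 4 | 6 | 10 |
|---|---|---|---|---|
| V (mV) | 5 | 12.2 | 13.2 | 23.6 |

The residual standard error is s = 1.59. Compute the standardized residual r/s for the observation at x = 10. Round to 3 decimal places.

0.377

V̂ = 3 + 2·10 = 23
r = 23.6 − 23 = 0.6
r/s = 0.6 / 1.59 = 0.377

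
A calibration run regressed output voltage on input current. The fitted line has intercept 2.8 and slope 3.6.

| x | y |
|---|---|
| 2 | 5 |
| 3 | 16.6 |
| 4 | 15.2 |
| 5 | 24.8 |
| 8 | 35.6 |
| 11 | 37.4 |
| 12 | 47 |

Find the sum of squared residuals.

SSE = 96

x=2: ŷ = 2.8 + 3.6·2 = 10; r = 5 − 10 = -5
x=3: ŷ = 2.8 + 3.6·3 = 13.6; r = 16.6 − 13.6 = 3
x=4: ŷ = 2.8 + 3.6·4 = 17.2; r = 15.2 − 17.2 = -2
x=5: ŷ = 2.8 + 3.6·5 = 20.8; r = 24.8 − 20.8 = 4
x=8: ŷ = 2.8 + 3.6·8 = 31.6; r = 35.6 − 31.6 = 4
x=11: ŷ = 2.8 + 3.6·11 = 42.4; r = 37.4 − 42.4 = -5
x=12: ŷ = 2.8 + 3.6·12 = 46; r = 47 − 46 = 1
SSE = 25 + 9 + 4 + 16 + 16 + 25 + 1 = 96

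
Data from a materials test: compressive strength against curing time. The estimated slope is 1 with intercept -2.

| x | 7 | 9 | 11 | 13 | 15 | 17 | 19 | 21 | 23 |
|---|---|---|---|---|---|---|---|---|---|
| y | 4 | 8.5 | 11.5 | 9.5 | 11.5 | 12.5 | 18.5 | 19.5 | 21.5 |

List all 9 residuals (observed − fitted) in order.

-1, 1.5, 2.5, -1.5, -1.5, -2.5, 1.5, 0.5, 0.5

x=7: ŷ = -2 + 7 = 5; e = 4 − 5 = -1
x=9: ŷ = -2 + 9 = 7; e = 8.5 − 7 = 1.5
x=11: ŷ = -2 + 11 = 9; e = 11.5 − 9 = 2.5
x=13: ŷ = -2 + 13 = 11; e = 9.5 − 11 = -1.5
x=15: ŷ = -2 + 15 = 13; e = 11.5 − 13 = -1.5
x=17: ŷ = -2 + 17 = 15; e = 12.5 − 15 = -2.5
x=19: ŷ = -2 + 19 = 17; e = 18.5 − 17 = 1.5
x=21: ŷ = -2 + 21 = 19; e = 19.5 − 19 = 0.5
x=23: ŷ = -2 + 23 = 21; e = 21.5 − 21 = 0.5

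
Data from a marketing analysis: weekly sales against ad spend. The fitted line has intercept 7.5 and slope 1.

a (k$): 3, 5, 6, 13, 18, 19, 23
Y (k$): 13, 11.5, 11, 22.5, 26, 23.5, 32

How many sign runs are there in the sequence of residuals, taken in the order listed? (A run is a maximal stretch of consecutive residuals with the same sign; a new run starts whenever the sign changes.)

a=3: Ŷ = 7.5 + 3 = 10.5; r = 13 − 10.5 = 2.5
a=5: Ŷ = 7.5 + 5 = 12.5; r = 11.5 − 12.5 = -1
a=6: Ŷ = 7.5 + 6 = 13.5; r = 11 − 13.5 = -2.5
a=13: Ŷ = 7.5 + 13 = 20.5; r = 22.5 − 20.5 = 2
a=18: Ŷ = 7.5 + 18 = 25.5; r = 26 − 25.5 = 0.5
a=19: Ŷ = 7.5 + 19 = 26.5; r = 23.5 − 26.5 = -3
a=23: Ŷ = 7.5 + 23 = 30.5; r = 32 − 30.5 = 1.5
Signs: + − − + + − +
Runs: +×1, −×2, +×2, −×1, +×1 → 5

5 runs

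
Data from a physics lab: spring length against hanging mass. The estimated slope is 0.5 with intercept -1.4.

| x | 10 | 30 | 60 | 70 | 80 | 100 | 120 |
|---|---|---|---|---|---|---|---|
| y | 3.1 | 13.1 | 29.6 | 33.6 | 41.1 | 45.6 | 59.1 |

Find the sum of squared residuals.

x=10: ŷ = -1.4 + 0.5·10 = 3.6; r = 3.1 − 3.6 = -0.5
x=30: ŷ = -1.4 + 0.5·30 = 13.6; r = 13.1 − 13.6 = -0.5
x=60: ŷ = -1.4 + 0.5·60 = 28.6; r = 29.6 − 28.6 = 1
x=70: ŷ = -1.4 + 0.5·70 = 33.6; r = 33.6 − 33.6 = 0
x=80: ŷ = -1.4 + 0.5·80 = 38.6; r = 41.1 − 38.6 = 2.5
x=100: ŷ = -1.4 + 0.5·100 = 48.6; r = 45.6 − 48.6 = -3
x=120: ŷ = -1.4 + 0.5·120 = 58.6; r = 59.1 − 58.6 = 0.5
SSE = 0.25 + 0.25 + 1 + 0 + 6.25 + 9 + 0.25 = 17

SSE = 17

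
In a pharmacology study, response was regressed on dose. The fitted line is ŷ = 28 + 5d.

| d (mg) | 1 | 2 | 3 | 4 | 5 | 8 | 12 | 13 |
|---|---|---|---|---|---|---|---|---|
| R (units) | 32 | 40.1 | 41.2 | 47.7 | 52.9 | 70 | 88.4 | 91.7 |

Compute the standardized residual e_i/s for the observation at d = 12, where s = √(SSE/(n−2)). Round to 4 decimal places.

d=1: ŷ = 28 + 5·1 = 33; e = 32 − 33 = -1
d=2: ŷ = 28 + 5·2 = 38; e = 40.1 − 38 = 2.1
d=3: ŷ = 28 + 5·3 = 43; e = 41.2 − 43 = -1.8
d=4: ŷ = 28 + 5·4 = 48; e = 47.7 − 48 = -0.3
d=5: ŷ = 28 + 5·5 = 53; e = 52.9 − 53 = -0.1
d=8: ŷ = 28 + 5·8 = 68; e = 70 − 68 = 2
d=12: ŷ = 28 + 5·12 = 88; e = 88.4 − 88 = 0.4
d=13: ŷ = 28 + 5·13 = 93; e = 91.7 − 93 = -1.3
SSE = 1 + 4.41 + 3.24 + 0.09 + 0.01 + 4 + 0.16 + 1.69 = 14.6
s = √(14.6/6) = 1.55991
e/s = 0.4 / 1.55991 = 0.2564

0.2564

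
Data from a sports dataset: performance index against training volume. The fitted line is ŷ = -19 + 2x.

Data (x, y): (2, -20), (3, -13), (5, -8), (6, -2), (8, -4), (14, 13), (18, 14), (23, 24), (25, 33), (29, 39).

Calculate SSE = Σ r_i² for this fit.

x=2: ŷ = -19 + 2·2 = -15; r = -20 − (-15) = -5
x=3: ŷ = -19 + 2·3 = -13; r = -13 − (-13) = 0
x=5: ŷ = -19 + 2·5 = -9; r = -8 − (-9) = 1
x=6: ŷ = -19 + 2·6 = -7; r = -2 − (-7) = 5
x=8: ŷ = -19 + 2·8 = -3; r = -4 − (-3) = -1
x=14: ŷ = -19 + 2·14 = 9; r = 13 − 9 = 4
x=18: ŷ = -19 + 2·18 = 17; r = 14 − 17 = -3
x=23: ŷ = -19 + 2·23 = 27; r = 24 − 27 = -3
x=25: ŷ = -19 + 2·25 = 31; r = 33 − 31 = 2
x=29: ŷ = -19 + 2·29 = 39; r = 39 − 39 = 0
SSE = 25 + 0 + 1 + 25 + 1 + 16 + 9 + 9 + 4 + 0 = 90

SSE = 90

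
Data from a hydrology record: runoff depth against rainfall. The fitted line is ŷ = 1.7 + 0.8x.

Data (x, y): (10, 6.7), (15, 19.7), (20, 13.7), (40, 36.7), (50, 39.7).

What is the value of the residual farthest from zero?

x=10: ŷ = 1.7 + 0.8·10 = 9.7; e = 6.7 − 9.7 = -3
x=15: ŷ = 1.7 + 0.8·15 = 13.7; e = 19.7 − 13.7 = 6
x=20: ŷ = 1.7 + 0.8·20 = 17.7; e = 13.7 − 17.7 = -4
x=40: ŷ = 1.7 + 0.8·40 = 33.7; e = 36.7 − 33.7 = 3
x=50: ŷ = 1.7 + 0.8·50 = 41.7; e = 39.7 − 41.7 = -2
Largest |e| is 6 at x = 15, residual 6.

e = 6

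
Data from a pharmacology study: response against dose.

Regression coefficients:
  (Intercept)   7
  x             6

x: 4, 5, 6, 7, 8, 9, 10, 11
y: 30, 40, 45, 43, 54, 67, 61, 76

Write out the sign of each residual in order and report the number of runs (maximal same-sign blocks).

6 runs

x=4: ŷ = 7 + 6·4 = 31; e = 30 − 31 = -1
x=5: ŷ = 7 + 6·5 = 37; e = 40 − 37 = 3
x=6: ŷ = 7 + 6·6 = 43; e = 45 − 43 = 2
x=7: ŷ = 7 + 6·7 = 49; e = 43 − 49 = -6
x=8: ŷ = 7 + 6·8 = 55; e = 54 − 55 = -1
x=9: ŷ = 7 + 6·9 = 61; e = 67 − 61 = 6
x=10: ŷ = 7 + 6·10 = 67; e = 61 − 67 = -6
x=11: ŷ = 7 + 6·11 = 73; e = 76 − 73 = 3
Signs: − + + − − + − +
Runs: −×1, +×2, −×2, +×1, −×1, +×1 → 6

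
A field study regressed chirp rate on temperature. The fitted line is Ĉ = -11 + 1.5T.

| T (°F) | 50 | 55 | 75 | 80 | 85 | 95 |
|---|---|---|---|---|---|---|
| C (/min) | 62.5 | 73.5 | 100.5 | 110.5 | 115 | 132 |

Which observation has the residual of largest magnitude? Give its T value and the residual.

T=50: Ĉ = -11 + 1.5·50 = 64; r = 62.5 − 64 = -1.5
T=55: Ĉ = -11 + 1.5·55 = 71.5; r = 73.5 − 71.5 = 2
T=75: Ĉ = -11 + 1.5·75 = 101.5; r = 100.5 − 101.5 = -1
T=80: Ĉ = -11 + 1.5·80 = 109; r = 110.5 − 109 = 1.5
T=85: Ĉ = -11 + 1.5·85 = 116.5; r = 115 − 116.5 = -1.5
T=95: Ĉ = -11 + 1.5·95 = 131.5; r = 132 − 131.5 = 0.5
Largest |r| is 2 at T = 55, residual 2.

T = 55, r = 2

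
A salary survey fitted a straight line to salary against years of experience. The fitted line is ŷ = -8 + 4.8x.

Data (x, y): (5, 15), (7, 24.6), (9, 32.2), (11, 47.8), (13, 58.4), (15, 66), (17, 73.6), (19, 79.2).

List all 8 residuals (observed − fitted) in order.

-1, -1, -3, 3, 4, 2, 0, -4

x=5: ŷ = -8 + 4.8·5 = 16; e = 15 − 16 = -1
x=7: ŷ = -8 + 4.8·7 = 25.6; e = 24.6 − 25.6 = -1
x=9: ŷ = -8 + 4.8·9 = 35.2; e = 32.2 − 35.2 = -3
x=11: ŷ = -8 + 4.8·11 = 44.8; e = 47.8 − 44.8 = 3
x=13: ŷ = -8 + 4.8·13 = 54.4; e = 58.4 − 54.4 = 4
x=15: ŷ = -8 + 4.8·15 = 64; e = 66 − 64 = 2
x=17: ŷ = -8 + 4.8·17 = 73.6; e = 73.6 − 73.6 = 0
x=19: ŷ = -8 + 4.8·19 = 83.2; e = 79.2 − 83.2 = -4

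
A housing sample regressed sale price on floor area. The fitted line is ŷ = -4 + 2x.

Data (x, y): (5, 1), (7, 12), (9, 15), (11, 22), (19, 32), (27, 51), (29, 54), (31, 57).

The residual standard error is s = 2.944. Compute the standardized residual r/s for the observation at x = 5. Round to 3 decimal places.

-1.698

ŷ = -4 + 2·5 = 6
r = 1 − 6 = -5
r/s = -5 / 2.944 = -1.698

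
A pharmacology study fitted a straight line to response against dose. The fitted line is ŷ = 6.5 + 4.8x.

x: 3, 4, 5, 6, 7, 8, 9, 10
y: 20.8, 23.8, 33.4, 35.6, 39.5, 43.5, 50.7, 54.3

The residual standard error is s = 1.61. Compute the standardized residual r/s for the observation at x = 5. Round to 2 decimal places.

ŷ = 6.5 + 4.8·5 = 30.5
r = 33.4 − 30.5 = 2.9
r/s = 2.9 / 1.61 = 1.80

1.80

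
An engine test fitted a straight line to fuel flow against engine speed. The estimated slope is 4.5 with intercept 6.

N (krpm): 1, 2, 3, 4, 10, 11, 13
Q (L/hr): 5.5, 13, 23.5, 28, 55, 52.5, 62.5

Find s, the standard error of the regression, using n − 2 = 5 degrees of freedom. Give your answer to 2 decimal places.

N=1: ŷ = 6 + 4.5·1 = 10.5; r = 5.5 − 10.5 = -5
N=2: ŷ = 6 + 4.5·2 = 15; r = 13 − 15 = -2
N=3: ŷ = 6 + 4.5·3 = 19.5; r = 23.5 − 19.5 = 4
N=4: ŷ = 6 + 4.5·4 = 24; r = 28 − 24 = 4
N=10: ŷ = 6 + 4.5·10 = 51; r = 55 − 51 = 4
N=11: ŷ = 6 + 4.5·11 = 55.5; r = 52.5 − 55.5 = -3
N=13: ŷ = 6 + 4.5·13 = 64.5; r = 62.5 − 64.5 = -2
SSE = 25 + 4 + 16 + 16 + 16 + 9 + 4 = 90
s = √(90/5) = √18 ≈ 4.24

s = 4.24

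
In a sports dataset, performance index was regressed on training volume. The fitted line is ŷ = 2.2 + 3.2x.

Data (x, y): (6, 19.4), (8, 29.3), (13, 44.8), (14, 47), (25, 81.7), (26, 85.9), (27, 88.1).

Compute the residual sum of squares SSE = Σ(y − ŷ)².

x=6: ŷ = 2.2 + 3.2·6 = 21.4; e = 19.4 − 21.4 = -2
x=8: ŷ = 2.2 + 3.2·8 = 27.8; e = 29.3 − 27.8 = 1.5
x=13: ŷ = 2.2 + 3.2·13 = 43.8; e = 44.8 − 43.8 = 1
x=14: ŷ = 2.2 + 3.2·14 = 47; e = 47 − 47 = 0
x=25: ŷ = 2.2 + 3.2·25 = 82.2; e = 81.7 − 82.2 = -0.5
x=26: ŷ = 2.2 + 3.2·26 = 85.4; e = 85.9 − 85.4 = 0.5
x=27: ŷ = 2.2 + 3.2·27 = 88.6; e = 88.1 − 88.6 = -0.5
SSE = 4 + 2.25 + 1 + 0 + 0.25 + 0.25 + 0.25 = 8

SSE = 8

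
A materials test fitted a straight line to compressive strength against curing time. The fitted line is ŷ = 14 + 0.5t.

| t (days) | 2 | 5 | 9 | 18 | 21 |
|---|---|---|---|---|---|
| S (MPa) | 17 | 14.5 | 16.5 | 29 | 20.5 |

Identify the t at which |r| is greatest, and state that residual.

t = 18, r = 6

t=2: ŷ = 14 + 0.5·2 = 15; r = 17 − 15 = 2
t=5: ŷ = 14 + 0.5·5 = 16.5; r = 14.5 − 16.5 = -2
t=9: ŷ = 14 + 0.5·9 = 18.5; r = 16.5 − 18.5 = -2
t=18: ŷ = 14 + 0.5·18 = 23; r = 29 − 23 = 6
t=21: ŷ = 14 + 0.5·21 = 24.5; r = 20.5 − 24.5 = -4
Largest |r| is 6 at t = 18, residual 6.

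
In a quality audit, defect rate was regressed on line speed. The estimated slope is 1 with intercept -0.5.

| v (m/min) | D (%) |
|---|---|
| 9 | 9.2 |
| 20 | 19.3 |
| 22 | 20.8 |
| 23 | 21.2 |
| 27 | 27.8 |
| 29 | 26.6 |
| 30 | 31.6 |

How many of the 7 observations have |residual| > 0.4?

6

v=9: ŷ = -0.5 + 9 = 8.5; e = 9.2 − 8.5 = 0.7
v=20: ŷ = -0.5 + 20 = 19.5; e = 19.3 − 19.5 = -0.2
v=22: ŷ = -0.5 + 22 = 21.5; e = 20.8 − 21.5 = -0.7
v=23: ŷ = -0.5 + 23 = 22.5; e = 21.2 − 22.5 = -1.3
v=27: ŷ = -0.5 + 27 = 26.5; e = 27.8 − 26.5 = 1.3
v=29: ŷ = -0.5 + 29 = 28.5; e = 26.6 − 28.5 = -1.9
v=30: ŷ = -0.5 + 30 = 29.5; e = 31.6 − 29.5 = 2.1
|e| > 0.4: v=9 (|e|=0.7), v=22 (|e|=0.7), v=23 (|e|=1.3), v=27 (|e|=1.3), v=29 (|e|=1.9), v=30 (|e|=2.1) → 6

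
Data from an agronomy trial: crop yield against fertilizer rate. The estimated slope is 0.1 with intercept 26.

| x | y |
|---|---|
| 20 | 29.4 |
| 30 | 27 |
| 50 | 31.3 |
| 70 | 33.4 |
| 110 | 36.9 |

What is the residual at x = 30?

ŷ = 26 + 0.1·30 = 29
r = 27 − 29 = -2

r = -2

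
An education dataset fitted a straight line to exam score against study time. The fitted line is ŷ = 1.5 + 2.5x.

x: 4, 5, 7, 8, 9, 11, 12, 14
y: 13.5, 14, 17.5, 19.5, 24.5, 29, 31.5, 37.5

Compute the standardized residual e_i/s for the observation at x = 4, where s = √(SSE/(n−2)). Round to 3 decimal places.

1.445

x=4: ŷ = 1.5 + 2.5·4 = 11.5; e = 13.5 − 11.5 = 2
x=5: ŷ = 1.5 + 2.5·5 = 14; e = 14 − 14 = 0
x=7: ŷ = 1.5 + 2.5·7 = 19; e = 17.5 − 19 = -1.5
x=8: ŷ = 1.5 + 2.5·8 = 21.5; e = 19.5 − 21.5 = -2
x=9: ŷ = 1.5 + 2.5·9 = 24; e = 24.5 − 24 = 0.5
x=11: ŷ = 1.5 + 2.5·11 = 29; e = 29 − 29 = 0
x=12: ŷ = 1.5 + 2.5·12 = 31.5; e = 31.5 − 31.5 = 0
x=14: ŷ = 1.5 + 2.5·14 = 36.5; e = 37.5 − 36.5 = 1
SSE = 4 + 0 + 2.25 + 4 + 0.25 + 0 + 0 + 1 = 11.5
s = √(11.5/6) = 1.38444
e/s = 2 / 1.38444 = 1.445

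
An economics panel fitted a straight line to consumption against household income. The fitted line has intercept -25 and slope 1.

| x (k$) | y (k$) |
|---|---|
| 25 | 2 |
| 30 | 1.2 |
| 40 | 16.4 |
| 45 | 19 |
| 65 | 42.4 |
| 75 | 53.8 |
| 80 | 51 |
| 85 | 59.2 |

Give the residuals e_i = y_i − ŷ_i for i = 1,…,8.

2, -3.8, 1.4, -1, 2.4, 3.8, -4, -0.8

x=25: ŷ = -25 + 25 = 0; e = 2 − 0 = 2
x=30: ŷ = -25 + 30 = 5; e = 1.2 − 5 = -3.8
x=40: ŷ = -25 + 40 = 15; e = 16.4 − 15 = 1.4
x=45: ŷ = -25 + 45 = 20; e = 19 − 20 = -1
x=65: ŷ = -25 + 65 = 40; e = 42.4 − 40 = 2.4
x=75: ŷ = -25 + 75 = 50; e = 53.8 − 50 = 3.8
x=80: ŷ = -25 + 80 = 55; e = 51 − 55 = -4
x=85: ŷ = -25 + 85 = 60; e = 59.2 − 60 = -0.8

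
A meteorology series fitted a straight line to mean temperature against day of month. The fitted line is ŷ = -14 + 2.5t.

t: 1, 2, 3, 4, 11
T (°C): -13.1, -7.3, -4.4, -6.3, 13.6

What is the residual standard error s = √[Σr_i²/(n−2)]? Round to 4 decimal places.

s = 2.2480

t=1: ŷ = -14 + 2.5·1 = -11.5; r = -13.1 − (-11.5) = -1.6
t=2: ŷ = -14 + 2.5·2 = -9; r = -7.3 − (-9) = 1.7
t=3: ŷ = -14 + 2.5·3 = -6.5; r = -4.4 − (-6.5) = 2.1
t=4: ŷ = -14 + 2.5·4 = -4; r = -6.3 − (-4) = -2.3
t=11: ŷ = -14 + 2.5·11 = 13.5; r = 13.6 − 13.5 = 0.1
SSE = 2.56 + 2.89 + 4.41 + 5.29 + 0.01 = 15.16
s = √(15.16/3) = √5.05333 ≈ 2.2480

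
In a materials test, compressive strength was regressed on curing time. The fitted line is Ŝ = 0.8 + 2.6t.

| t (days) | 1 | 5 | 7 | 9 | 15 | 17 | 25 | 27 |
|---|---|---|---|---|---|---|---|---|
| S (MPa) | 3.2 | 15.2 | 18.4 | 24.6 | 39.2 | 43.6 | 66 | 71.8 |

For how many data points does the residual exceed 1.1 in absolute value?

t=1: Ŝ = 0.8 + 2.6·1 = 3.4; e = 3.2 − 3.4 = -0.2
t=5: Ŝ = 0.8 + 2.6·5 = 13.8; e = 15.2 − 13.8 = 1.4
t=7: Ŝ = 0.8 + 2.6·7 = 19; e = 18.4 − 19 = -0.6
t=9: Ŝ = 0.8 + 2.6·9 = 24.2; e = 24.6 − 24.2 = 0.4
t=15: Ŝ = 0.8 + 2.6·15 = 39.8; e = 39.2 − 39.8 = -0.6
t=17: Ŝ = 0.8 + 2.6·17 = 45; e = 43.6 − 45 = -1.4
t=25: Ŝ = 0.8 + 2.6·25 = 65.8; e = 66 − 65.8 = 0.2
t=27: Ŝ = 0.8 + 2.6·27 = 71; e = 71.8 − 71 = 0.8
|e| > 1.1: t=5 (|e|=1.4), t=17 (|e|=1.4) → 2

2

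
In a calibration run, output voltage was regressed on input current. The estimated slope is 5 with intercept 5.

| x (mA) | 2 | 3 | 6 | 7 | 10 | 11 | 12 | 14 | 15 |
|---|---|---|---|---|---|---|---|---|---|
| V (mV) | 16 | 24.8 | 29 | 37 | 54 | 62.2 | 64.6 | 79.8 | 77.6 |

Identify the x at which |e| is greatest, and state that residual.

x = 6, e = -6

x=2: V̂ = 5 + 5·2 = 15; e = 16 − 15 = 1
x=3: V̂ = 5 + 5·3 = 20; e = 24.8 − 20 = 4.8
x=6: V̂ = 5 + 5·6 = 35; e = 29 − 35 = -6
x=7: V̂ = 5 + 5·7 = 40; e = 37 − 40 = -3
x=10: V̂ = 5 + 5·10 = 55; e = 54 − 55 = -1
x=11: V̂ = 5 + 5·11 = 60; e = 62.2 − 60 = 2.2
x=12: V̂ = 5 + 5·12 = 65; e = 64.6 − 65 = -0.4
x=14: V̂ = 5 + 5·14 = 75; e = 79.8 − 75 = 4.8
x=15: V̂ = 5 + 5·15 = 80; e = 77.6 − 80 = -2.4
Largest |e| is 6 at x = 6, residual -6.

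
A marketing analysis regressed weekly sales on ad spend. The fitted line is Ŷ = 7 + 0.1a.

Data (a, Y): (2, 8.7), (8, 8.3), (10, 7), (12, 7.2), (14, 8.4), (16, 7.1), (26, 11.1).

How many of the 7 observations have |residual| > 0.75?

5

a=2: Ŷ = 7 + 0.1·2 = 7.2; r = 8.7 − 7.2 = 1.5
a=8: Ŷ = 7 + 0.1·8 = 7.8; r = 8.3 − 7.8 = 0.5
a=10: Ŷ = 7 + 0.1·10 = 8; r = 7 − 8 = -1
a=12: Ŷ = 7 + 0.1·12 = 8.2; r = 7.2 − 8.2 = -1
a=14: Ŷ = 7 + 0.1·14 = 8.4; r = 8.4 − 8.4 = 0
a=16: Ŷ = 7 + 0.1·16 = 8.6; r = 7.1 − 8.6 = -1.5
a=26: Ŷ = 7 + 0.1·26 = 9.6; r = 11.1 − 9.6 = 1.5
|r| > 0.75: a=2 (|r|=1.5), a=10 (|r|=1), a=12 (|r|=1), a=16 (|r|=1.5), a=26 (|r|=1.5) → 5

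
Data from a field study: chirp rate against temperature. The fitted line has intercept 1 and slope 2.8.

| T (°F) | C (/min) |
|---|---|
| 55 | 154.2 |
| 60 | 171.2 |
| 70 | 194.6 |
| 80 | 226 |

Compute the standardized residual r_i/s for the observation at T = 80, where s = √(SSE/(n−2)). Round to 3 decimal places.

0.404

T=55: Ĉ = 1 + 2.8·55 = 155; r = 154.2 − 155 = -0.8
T=60: Ĉ = 1 + 2.8·60 = 169; r = 171.2 − 169 = 2.2
T=70: Ĉ = 1 + 2.8·70 = 197; r = 194.6 − 197 = -2.4
T=80: Ĉ = 1 + 2.8·80 = 225; r = 226 − 225 = 1
SSE = 0.64 + 4.84 + 5.76 + 1 = 12.24
s = √(12.24/2) = 2.47386
r/s = 1 / 2.47386 = 0.404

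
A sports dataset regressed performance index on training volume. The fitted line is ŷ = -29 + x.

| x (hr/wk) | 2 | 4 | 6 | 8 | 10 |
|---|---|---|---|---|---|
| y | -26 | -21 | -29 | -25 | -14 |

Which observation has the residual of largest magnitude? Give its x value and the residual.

x = 6, r = -6

x=2: ŷ = -29 + 2 = -27; r = -26 − (-27) = 1
x=4: ŷ = -29 + 4 = -25; r = -21 − (-25) = 4
x=6: ŷ = -29 + 6 = -23; r = -29 − (-23) = -6
x=8: ŷ = -29 + 8 = -21; r = -25 − (-21) = -4
x=10: ŷ = -29 + 10 = -19; r = -14 − (-19) = 5
Largest |r| is 6 at x = 6, residual -6.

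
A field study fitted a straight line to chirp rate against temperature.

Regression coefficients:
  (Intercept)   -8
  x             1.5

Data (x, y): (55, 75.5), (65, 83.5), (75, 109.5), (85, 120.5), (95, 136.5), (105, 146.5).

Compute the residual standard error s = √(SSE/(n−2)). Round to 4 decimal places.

x=55: ŷ = -8 + 1.5·55 = 74.5; r = 75.5 − 74.5 = 1
x=65: ŷ = -8 + 1.5·65 = 89.5; r = 83.5 − 89.5 = -6
x=75: ŷ = -8 + 1.5·75 = 104.5; r = 109.5 − 104.5 = 5
x=85: ŷ = -8 + 1.5·85 = 119.5; r = 120.5 − 119.5 = 1
x=95: ŷ = -8 + 1.5·95 = 134.5; r = 136.5 − 134.5 = 2
x=105: ŷ = -8 + 1.5·105 = 149.5; r = 146.5 − 149.5 = -3
SSE = 1 + 36 + 25 + 1 + 4 + 9 = 76
s = √(76/4) = √19 ≈ 4.3589

s = 4.3589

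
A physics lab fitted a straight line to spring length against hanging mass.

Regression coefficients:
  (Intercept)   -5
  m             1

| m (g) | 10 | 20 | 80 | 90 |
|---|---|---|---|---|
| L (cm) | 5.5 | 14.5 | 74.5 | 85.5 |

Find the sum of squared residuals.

SSE = 1

m=10: L̂ = -5 + 10 = 5; e = 5.5 − 5 = 0.5
m=20: L̂ = -5 + 20 = 15; e = 14.5 − 15 = -0.5
m=80: L̂ = -5 + 80 = 75; e = 74.5 − 75 = -0.5
m=90: L̂ = -5 + 90 = 85; e = 85.5 − 85 = 0.5
SSE = 0.25 + 0.25 + 0.25 + 0.25 = 1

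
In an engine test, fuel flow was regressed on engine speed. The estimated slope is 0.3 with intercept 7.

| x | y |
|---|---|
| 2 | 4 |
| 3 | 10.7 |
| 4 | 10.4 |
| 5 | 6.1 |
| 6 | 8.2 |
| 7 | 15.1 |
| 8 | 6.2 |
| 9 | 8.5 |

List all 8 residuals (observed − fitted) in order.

-3.6, 2.8, 2.2, -2.4, -0.6, 6, -3.2, -1.2

x=2: ŷ = 7 + 0.3·2 = 7.6; e = 4 − 7.6 = -3.6
x=3: ŷ = 7 + 0.3·3 = 7.9; e = 10.7 − 7.9 = 2.8
x=4: ŷ = 7 + 0.3·4 = 8.2; e = 10.4 − 8.2 = 2.2
x=5: ŷ = 7 + 0.3·5 = 8.5; e = 6.1 − 8.5 = -2.4
x=6: ŷ = 7 + 0.3·6 = 8.8; e = 8.2 − 8.8 = -0.6
x=7: ŷ = 7 + 0.3·7 = 9.1; e = 15.1 − 9.1 = 6
x=8: ŷ = 7 + 0.3·8 = 9.4; e = 6.2 − 9.4 = -3.2
x=9: ŷ = 7 + 0.3·9 = 9.7; e = 8.5 − 9.7 = -1.2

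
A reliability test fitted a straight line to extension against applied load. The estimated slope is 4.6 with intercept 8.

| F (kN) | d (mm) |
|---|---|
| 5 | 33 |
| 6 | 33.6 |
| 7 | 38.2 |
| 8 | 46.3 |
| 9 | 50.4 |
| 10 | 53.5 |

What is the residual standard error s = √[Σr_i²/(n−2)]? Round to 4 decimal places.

F=5: d̂ = 8 + 4.6·5 = 31; r = 33 − 31 = 2
F=6: d̂ = 8 + 4.6·6 = 35.6; r = 33.6 − 35.6 = -2
F=7: d̂ = 8 + 4.6·7 = 40.2; r = 38.2 − 40.2 = -2
F=8: d̂ = 8 + 4.6·8 = 44.8; r = 46.3 − 44.8 = 1.5
F=9: d̂ = 8 + 4.6·9 = 49.4; r = 50.4 − 49.4 = 1
F=10: d̂ = 8 + 4.6·10 = 54; r = 53.5 − 54 = -0.5
SSE = 4 + 4 + 4 + 2.25 + 1 + 0.25 = 15.5
s = √(15.5/4) = √3.875 ≈ 1.9685

s = 1.9685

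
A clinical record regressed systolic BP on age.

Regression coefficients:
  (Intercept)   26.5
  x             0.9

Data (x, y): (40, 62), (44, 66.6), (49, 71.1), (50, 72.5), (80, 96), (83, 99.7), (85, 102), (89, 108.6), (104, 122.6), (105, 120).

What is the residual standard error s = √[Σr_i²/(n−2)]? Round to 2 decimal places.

s = 1.68

x=40: ŷ = 26.5 + 0.9·40 = 62.5; r = 62 − 62.5 = -0.5
x=44: ŷ = 26.5 + 0.9·44 = 66.1; r = 66.6 − 66.1 = 0.5
x=49: ŷ = 26.5 + 0.9·49 = 70.6; r = 71.1 − 70.6 = 0.5
x=50: ŷ = 26.5 + 0.9·50 = 71.5; r = 72.5 − 71.5 = 1
x=80: ŷ = 26.5 + 0.9·80 = 98.5; r = 96 − 98.5 = -2.5
x=83: ŷ = 26.5 + 0.9·83 = 101.2; r = 99.7 − 101.2 = -1.5
x=85: ŷ = 26.5 + 0.9·85 = 103; r = 102 − 103 = -1
x=89: ŷ = 26.5 + 0.9·89 = 106.6; r = 108.6 − 106.6 = 2
x=104: ŷ = 26.5 + 0.9·104 = 120.1; r = 122.6 − 120.1 = 2.5
x=105: ŷ = 26.5 + 0.9·105 = 121; r = 120 − 121 = -1
SSE = 0.25 + 0.25 + 0.25 + 1 + 6.25 + 2.25 + 1 + 4 + 6.25 + 1 = 22.5
s = √(22.5/8) = √2.8125 ≈ 1.68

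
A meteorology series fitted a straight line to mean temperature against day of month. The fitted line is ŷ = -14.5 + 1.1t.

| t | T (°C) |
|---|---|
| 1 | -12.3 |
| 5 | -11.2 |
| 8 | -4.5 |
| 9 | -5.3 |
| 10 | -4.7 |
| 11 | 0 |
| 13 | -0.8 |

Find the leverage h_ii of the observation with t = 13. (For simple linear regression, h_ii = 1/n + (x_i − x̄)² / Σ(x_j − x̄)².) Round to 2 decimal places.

t̄ = (1 + 5 + 8 + 9 + 10 + 11 + 13)/7 = 8.14286
Σ(t − t̄)² = 51.0204 + 9.87755 + 0.0204082 + 0.734694 + 3.44898 + 8.16327 + 23.5918 = 96.8571
h = 1/7 + (4.85714)²/96.8571 = 0.142857 + 0.243574 = 0.39

h = 0.39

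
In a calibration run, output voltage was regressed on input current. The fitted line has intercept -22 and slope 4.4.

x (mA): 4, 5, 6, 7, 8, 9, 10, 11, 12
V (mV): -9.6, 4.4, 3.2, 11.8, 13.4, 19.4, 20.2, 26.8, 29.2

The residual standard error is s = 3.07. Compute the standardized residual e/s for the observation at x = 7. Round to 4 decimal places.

0.9772

ŷ = -22 + 4.4·7 = 8.8
e = 11.8 − 8.8 = 3
e/s = 3 / 3.07 = 0.9772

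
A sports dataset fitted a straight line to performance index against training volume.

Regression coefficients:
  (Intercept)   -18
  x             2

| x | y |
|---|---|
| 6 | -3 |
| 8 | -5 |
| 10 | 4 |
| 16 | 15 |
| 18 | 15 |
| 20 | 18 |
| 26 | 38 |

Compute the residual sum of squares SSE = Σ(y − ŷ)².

x=6: ŷ = -18 + 2·6 = -6; e = -3 − (-6) = 3
x=8: ŷ = -18 + 2·8 = -2; e = -5 − (-2) = -3
x=10: ŷ = -18 + 2·10 = 2; e = 4 − 2 = 2
x=16: ŷ = -18 + 2·16 = 14; e = 15 − 14 = 1
x=18: ŷ = -18 + 2·18 = 18; e = 15 − 18 = -3
x=20: ŷ = -18 + 2·20 = 22; e = 18 − 22 = -4
x=26: ŷ = -18 + 2·26 = 34; e = 38 − 34 = 4
SSE = 9 + 9 + 4 + 1 + 9 + 16 + 16 = 64

SSE = 64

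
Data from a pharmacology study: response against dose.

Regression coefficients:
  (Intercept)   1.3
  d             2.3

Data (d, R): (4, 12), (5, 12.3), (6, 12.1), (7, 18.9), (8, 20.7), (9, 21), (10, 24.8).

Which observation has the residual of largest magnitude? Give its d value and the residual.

d = 6, e = -3

d=4: ŷ = 1.3 + 2.3·4 = 10.5; e = 12 − 10.5 = 1.5
d=5: ŷ = 1.3 + 2.3·5 = 12.8; e = 12.3 − 12.8 = -0.5
d=6: ŷ = 1.3 + 2.3·6 = 15.1; e = 12.1 − 15.1 = -3
d=7: ŷ = 1.3 + 2.3·7 = 17.4; e = 18.9 − 17.4 = 1.5
d=8: ŷ = 1.3 + 2.3·8 = 19.7; e = 20.7 − 19.7 = 1
d=9: ŷ = 1.3 + 2.3·9 = 22; e = 21 − 22 = -1
d=10: ŷ = 1.3 + 2.3·10 = 24.3; e = 24.8 − 24.3 = 0.5
Largest |e| is 3 at d = 6, residual -3.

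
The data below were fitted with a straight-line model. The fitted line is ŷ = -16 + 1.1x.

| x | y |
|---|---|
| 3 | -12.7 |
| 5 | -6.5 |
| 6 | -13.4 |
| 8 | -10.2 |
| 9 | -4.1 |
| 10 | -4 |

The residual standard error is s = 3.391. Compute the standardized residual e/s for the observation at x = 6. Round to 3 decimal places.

-1.180

ŷ = -16 + 1.1·6 = -9.4
e = -13.4 − (-9.4) = -4
e/s = -4 / 3.391 = -1.180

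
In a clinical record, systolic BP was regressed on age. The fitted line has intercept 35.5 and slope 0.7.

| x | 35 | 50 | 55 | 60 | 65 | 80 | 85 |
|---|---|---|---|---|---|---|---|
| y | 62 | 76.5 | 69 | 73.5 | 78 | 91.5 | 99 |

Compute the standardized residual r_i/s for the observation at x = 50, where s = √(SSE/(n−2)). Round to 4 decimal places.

x=35: ŷ = 35.5 + 0.7·35 = 60; r = 62 − 60 = 2
x=50: ŷ = 35.5 + 0.7·50 = 70.5; r = 76.5 − 70.5 = 6
x=55: ŷ = 35.5 + 0.7·55 = 74; r = 69 − 74 = -5
x=60: ŷ = 35.5 + 0.7·60 = 77.5; r = 73.5 − 77.5 = -4
x=65: ŷ = 35.5 + 0.7·65 = 81; r = 78 − 81 = -3
x=80: ŷ = 35.5 + 0.7·80 = 91.5; r = 91.5 − 91.5 = 0
x=85: ŷ = 35.5 + 0.7·85 = 95; r = 99 − 95 = 4
SSE = 4 + 36 + 25 + 16 + 9 + 0 + 16 = 106
s = √(106/5) = 4.60435
r/s = 6 / 4.60435 = 1.3031

1.3031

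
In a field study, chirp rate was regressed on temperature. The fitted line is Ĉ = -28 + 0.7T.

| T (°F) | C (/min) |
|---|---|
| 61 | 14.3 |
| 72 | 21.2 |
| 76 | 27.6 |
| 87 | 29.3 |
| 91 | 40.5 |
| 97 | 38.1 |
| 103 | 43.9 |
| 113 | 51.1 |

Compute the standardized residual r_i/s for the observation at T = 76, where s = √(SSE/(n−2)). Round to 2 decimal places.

0.86

T=61: Ĉ = -28 + 0.7·61 = 14.7; r = 14.3 − 14.7 = -0.4
T=72: Ĉ = -28 + 0.7·72 = 22.4; r = 21.2 − 22.4 = -1.2
T=76: Ĉ = -28 + 0.7·76 = 25.2; r = 27.6 − 25.2 = 2.4
T=87: Ĉ = -28 + 0.7·87 = 32.9; r = 29.3 − 32.9 = -3.6
T=91: Ĉ = -28 + 0.7·91 = 35.7; r = 40.5 − 35.7 = 4.8
T=97: Ĉ = -28 + 0.7·97 = 39.9; r = 38.1 − 39.9 = -1.8
T=103: Ĉ = -28 + 0.7·103 = 44.1; r = 43.9 − 44.1 = -0.2
T=113: Ĉ = -28 + 0.7·113 = 51.1; r = 51.1 − 51.1 = 0
SSE = 0.16 + 1.44 + 5.76 + 12.96 + 23.04 + 3.24 + 0.04 + 0 = 46.64
s = √(46.64/6) = 2.78807
r/s = 2.4 / 2.78807 = 0.86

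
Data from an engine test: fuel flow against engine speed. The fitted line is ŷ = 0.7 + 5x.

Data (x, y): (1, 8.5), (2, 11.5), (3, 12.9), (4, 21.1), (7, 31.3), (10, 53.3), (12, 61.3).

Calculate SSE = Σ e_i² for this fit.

SSE = 42.96

x=1: ŷ = 0.7 + 5·1 = 5.7; e = 8.5 − 5.7 = 2.8
x=2: ŷ = 0.7 + 5·2 = 10.7; e = 11.5 − 10.7 = 0.8
x=3: ŷ = 0.7 + 5·3 = 15.7; e = 12.9 − 15.7 = -2.8
x=4: ŷ = 0.7 + 5·4 = 20.7; e = 21.1 − 20.7 = 0.4
x=7: ŷ = 0.7 + 5·7 = 35.7; e = 31.3 − 35.7 = -4.4
x=10: ŷ = 0.7 + 5·10 = 50.7; e = 53.3 − 50.7 = 2.6
x=12: ŷ = 0.7 + 5·12 = 60.7; e = 61.3 − 60.7 = 0.6
SSE = 7.84 + 0.64 + 7.84 + 0.16 + 19.36 + 6.76 + 0.36 = 42.96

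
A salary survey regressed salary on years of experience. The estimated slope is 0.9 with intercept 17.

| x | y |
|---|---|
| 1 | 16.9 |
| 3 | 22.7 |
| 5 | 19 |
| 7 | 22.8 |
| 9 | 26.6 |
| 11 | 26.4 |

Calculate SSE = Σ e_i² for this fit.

SSE = 19

x=1: ŷ = 17 + 0.9·1 = 17.9; e = 16.9 − 17.9 = -1
x=3: ŷ = 17 + 0.9·3 = 19.7; e = 22.7 − 19.7 = 3
x=5: ŷ = 17 + 0.9·5 = 21.5; e = 19 − 21.5 = -2.5
x=7: ŷ = 17 + 0.9·7 = 23.3; e = 22.8 − 23.3 = -0.5
x=9: ŷ = 17 + 0.9·9 = 25.1; e = 26.6 − 25.1 = 1.5
x=11: ŷ = 17 + 0.9·11 = 26.9; e = 26.4 − 26.9 = -0.5
SSE = 1 + 9 + 6.25 + 0.25 + 2.25 + 0.25 = 19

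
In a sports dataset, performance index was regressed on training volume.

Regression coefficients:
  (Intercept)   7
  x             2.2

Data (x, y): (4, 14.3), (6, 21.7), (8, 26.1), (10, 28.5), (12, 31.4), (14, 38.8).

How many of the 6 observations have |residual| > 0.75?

x=4: ŷ = 7 + 2.2·4 = 15.8; e = 14.3 − 15.8 = -1.5
x=6: ŷ = 7 + 2.2·6 = 20.2; e = 21.7 − 20.2 = 1.5
x=8: ŷ = 7 + 2.2·8 = 24.6; e = 26.1 − 24.6 = 1.5
x=10: ŷ = 7 + 2.2·10 = 29; e = 28.5 − 29 = -0.5
x=12: ŷ = 7 + 2.2·12 = 33.4; e = 31.4 − 33.4 = -2
x=14: ŷ = 7 + 2.2·14 = 37.8; e = 38.8 − 37.8 = 1
|e| > 0.75: x=4 (|e|=1.5), x=6 (|e|=1.5), x=8 (|e|=1.5), x=12 (|e|=2), x=14 (|e|=1) → 5

5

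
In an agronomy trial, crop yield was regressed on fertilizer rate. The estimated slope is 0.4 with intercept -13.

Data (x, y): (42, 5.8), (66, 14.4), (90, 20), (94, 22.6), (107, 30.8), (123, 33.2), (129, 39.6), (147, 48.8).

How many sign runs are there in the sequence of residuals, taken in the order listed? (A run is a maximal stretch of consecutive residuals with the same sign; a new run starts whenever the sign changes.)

5 runs

x=42: ŷ = -13 + 0.4·42 = 3.8; r = 5.8 − 3.8 = 2
x=66: ŷ = -13 + 0.4·66 = 13.4; r = 14.4 − 13.4 = 1
x=90: ŷ = -13 + 0.4·90 = 23; r = 20 − 23 = -3
x=94: ŷ = -13 + 0.4·94 = 24.6; r = 22.6 − 24.6 = -2
x=107: ŷ = -13 + 0.4·107 = 29.8; r = 30.8 − 29.8 = 1
x=123: ŷ = -13 + 0.4·123 = 36.2; r = 33.2 − 36.2 = -3
x=129: ŷ = -13 + 0.4·129 = 38.6; r = 39.6 − 38.6 = 1
x=147: ŷ = -13 + 0.4·147 = 45.8; r = 48.8 − 45.8 = 3
Signs: + + − − + − + +
Runs: +×2, −×2, +×1, −×1, +×2 → 5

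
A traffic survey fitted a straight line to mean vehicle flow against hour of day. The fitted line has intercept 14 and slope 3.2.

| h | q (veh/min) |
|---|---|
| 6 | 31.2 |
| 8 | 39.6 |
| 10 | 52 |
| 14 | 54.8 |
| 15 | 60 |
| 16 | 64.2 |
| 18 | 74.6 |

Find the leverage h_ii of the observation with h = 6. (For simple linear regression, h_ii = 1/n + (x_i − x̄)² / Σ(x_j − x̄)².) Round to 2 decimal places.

h = 0.49

h̄ = (6 + 8 + 10 + 14 + 15 + 16 + 18)/7 = 12.4286
Σ(h − h̄)² = 41.3265 + 19.6122 + 5.89796 + 2.46939 + 6.61224 + 12.7551 + 31.0408 = 119.714
h = 1/7 + (-6.42857)²/119.714 = 0.142857 + 0.34521 = 0.49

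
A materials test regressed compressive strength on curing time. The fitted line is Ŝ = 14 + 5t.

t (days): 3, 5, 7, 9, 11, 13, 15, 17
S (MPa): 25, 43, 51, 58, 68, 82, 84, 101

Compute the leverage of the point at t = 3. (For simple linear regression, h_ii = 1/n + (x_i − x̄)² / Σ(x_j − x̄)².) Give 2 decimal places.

h = 0.42

t̄ = (3 + 5 + 7 + 9 + 11 + 13 + 15 + 17)/8 = 10
Σ(t − t̄)² = 49 + 25 + 9 + 1 + 1 + 9 + 25 + 49 = 168
h = 1/8 + (-7)²/168 = 0.125 + 0.291667 = 0.42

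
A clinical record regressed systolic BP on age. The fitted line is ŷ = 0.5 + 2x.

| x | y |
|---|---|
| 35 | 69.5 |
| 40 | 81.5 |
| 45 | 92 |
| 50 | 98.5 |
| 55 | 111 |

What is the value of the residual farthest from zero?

x=35: ŷ = 0.5 + 2·35 = 70.5; e = 69.5 − 70.5 = -1
x=40: ŷ = 0.5 + 2·40 = 80.5; e = 81.5 − 80.5 = 1
x=45: ŷ = 0.5 + 2·45 = 90.5; e = 92 − 90.5 = 1.5
x=50: ŷ = 0.5 + 2·50 = 100.5; e = 98.5 − 100.5 = -2
x=55: ŷ = 0.5 + 2·55 = 110.5; e = 111 − 110.5 = 0.5
Largest |e| is 2 at x = 50, residual -2.

e = -2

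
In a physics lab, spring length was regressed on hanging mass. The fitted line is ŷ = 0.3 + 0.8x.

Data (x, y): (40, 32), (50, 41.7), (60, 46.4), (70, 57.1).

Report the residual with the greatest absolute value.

x=40: ŷ = 0.3 + 0.8·40 = 32.3; e = 32 − 32.3 = -0.3
x=50: ŷ = 0.3 + 0.8·50 = 40.3; e = 41.7 − 40.3 = 1.4
x=60: ŷ = 0.3 + 0.8·60 = 48.3; e = 46.4 − 48.3 = -1.9
x=70: ŷ = 0.3 + 0.8·70 = 56.3; e = 57.1 − 56.3 = 0.8
Largest |e| is 1.9 at x = 60, residual -1.9.

e = -1.9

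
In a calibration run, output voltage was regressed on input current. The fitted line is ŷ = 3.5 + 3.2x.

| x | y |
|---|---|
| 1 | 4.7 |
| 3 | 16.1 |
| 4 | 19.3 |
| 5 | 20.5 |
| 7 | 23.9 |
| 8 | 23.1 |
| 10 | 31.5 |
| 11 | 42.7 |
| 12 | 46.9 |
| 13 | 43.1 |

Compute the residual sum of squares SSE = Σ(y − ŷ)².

SSE = 124

x=1: ŷ = 3.5 + 3.2·1 = 6.7; r = 4.7 − 6.7 = -2
x=3: ŷ = 3.5 + 3.2·3 = 13.1; r = 16.1 − 13.1 = 3
x=4: ŷ = 3.5 + 3.2·4 = 16.3; r = 19.3 − 16.3 = 3
x=5: ŷ = 3.5 + 3.2·5 = 19.5; r = 20.5 − 19.5 = 1
x=7: ŷ = 3.5 + 3.2·7 = 25.9; r = 23.9 − 25.9 = -2
x=8: ŷ = 3.5 + 3.2·8 = 29.1; r = 23.1 − 29.1 = -6
x=10: ŷ = 3.5 + 3.2·10 = 35.5; r = 31.5 − 35.5 = -4
x=11: ŷ = 3.5 + 3.2·11 = 38.7; r = 42.7 − 38.7 = 4
x=12: ŷ = 3.5 + 3.2·12 = 41.9; r = 46.9 − 41.9 = 5
x=13: ŷ = 3.5 + 3.2·13 = 45.1; r = 43.1 − 45.1 = -2
SSE = 4 + 9 + 9 + 1 + 4 + 36 + 16 + 16 + 25 + 4 = 124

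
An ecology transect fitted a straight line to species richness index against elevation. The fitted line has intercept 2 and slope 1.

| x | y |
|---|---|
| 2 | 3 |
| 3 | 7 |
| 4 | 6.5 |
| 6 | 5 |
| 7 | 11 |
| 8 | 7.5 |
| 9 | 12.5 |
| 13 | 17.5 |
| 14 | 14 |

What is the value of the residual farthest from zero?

e = -3

x=2: ŷ = 2 + 2 = 4; e = 3 − 4 = -1
x=3: ŷ = 2 + 3 = 5; e = 7 − 5 = 2
x=4: ŷ = 2 + 4 = 6; e = 6.5 − 6 = 0.5
x=6: ŷ = 2 + 6 = 8; e = 5 − 8 = -3
x=7: ŷ = 2 + 7 = 9; e = 11 − 9 = 2
x=8: ŷ = 2 + 8 = 10; e = 7.5 − 10 = -2.5
x=9: ŷ = 2 + 9 = 11; e = 12.5 − 11 = 1.5
x=13: ŷ = 2 + 13 = 15; e = 17.5 − 15 = 2.5
x=14: ŷ = 2 + 14 = 16; e = 14 − 16 = -2
Largest |e| is 3 at x = 6, residual -3.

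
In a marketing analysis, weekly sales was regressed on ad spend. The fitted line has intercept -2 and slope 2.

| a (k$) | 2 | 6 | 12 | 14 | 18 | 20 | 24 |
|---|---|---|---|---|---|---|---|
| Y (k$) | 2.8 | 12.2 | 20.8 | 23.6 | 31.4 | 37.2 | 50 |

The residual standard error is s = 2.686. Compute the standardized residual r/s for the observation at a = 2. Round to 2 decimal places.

Ŷ = -2 + 2·2 = 2
r = 2.8 − 2 = 0.8
r/s = 0.8 / 2.686 = 0.30

0.30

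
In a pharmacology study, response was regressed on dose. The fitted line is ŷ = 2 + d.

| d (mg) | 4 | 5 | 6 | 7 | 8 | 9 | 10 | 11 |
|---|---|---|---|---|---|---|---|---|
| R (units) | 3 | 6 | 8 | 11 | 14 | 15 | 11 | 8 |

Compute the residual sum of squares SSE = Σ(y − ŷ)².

d=4: ŷ = 2 + 4 = 6; e = 3 − 6 = -3
d=5: ŷ = 2 + 5 = 7; e = 6 − 7 = -1
d=6: ŷ = 2 + 6 = 8; e = 8 − 8 = 0
d=7: ŷ = 2 + 7 = 9; e = 11 − 9 = 2
d=8: ŷ = 2 + 8 = 10; e = 14 − 10 = 4
d=9: ŷ = 2 + 9 = 11; e = 15 − 11 = 4
d=10: ŷ = 2 + 10 = 12; e = 11 − 12 = -1
d=11: ŷ = 2 + 11 = 13; e = 8 − 13 = -5
SSE = 9 + 1 + 0 + 4 + 16 + 16 + 1 + 25 = 72

SSE = 72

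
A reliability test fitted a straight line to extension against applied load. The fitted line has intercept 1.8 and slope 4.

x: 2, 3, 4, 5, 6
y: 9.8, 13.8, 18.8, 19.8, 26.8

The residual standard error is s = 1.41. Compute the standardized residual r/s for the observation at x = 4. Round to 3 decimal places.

0.709

ŷ = 1.8 + 4·4 = 17.8
r = 18.8 − 17.8 = 1
r/s = 1 / 1.41 = 0.709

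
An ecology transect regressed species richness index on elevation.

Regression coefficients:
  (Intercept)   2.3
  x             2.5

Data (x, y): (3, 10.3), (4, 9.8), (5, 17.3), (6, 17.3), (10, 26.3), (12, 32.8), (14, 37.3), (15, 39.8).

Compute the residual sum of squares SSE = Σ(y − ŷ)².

x=3: ŷ = 2.3 + 2.5·3 = 9.8; r = 10.3 − 9.8 = 0.5
x=4: ŷ = 2.3 + 2.5·4 = 12.3; r = 9.8 − 12.3 = -2.5
x=5: ŷ = 2.3 + 2.5·5 = 14.8; r = 17.3 − 14.8 = 2.5
x=6: ŷ = 2.3 + 2.5·6 = 17.3; r = 17.3 − 17.3 = 0
x=10: ŷ = 2.3 + 2.5·10 = 27.3; r = 26.3 − 27.3 = -1
x=12: ŷ = 2.3 + 2.5·12 = 32.3; r = 32.8 − 32.3 = 0.5
x=14: ŷ = 2.3 + 2.5·14 = 37.3; r = 37.3 − 37.3 = 0
x=15: ŷ = 2.3 + 2.5·15 = 39.8; r = 39.8 − 39.8 = 0
SSE = 0.25 + 6.25 + 6.25 + 0 + 1 + 0.25 + 0 + 0 = 14

SSE = 14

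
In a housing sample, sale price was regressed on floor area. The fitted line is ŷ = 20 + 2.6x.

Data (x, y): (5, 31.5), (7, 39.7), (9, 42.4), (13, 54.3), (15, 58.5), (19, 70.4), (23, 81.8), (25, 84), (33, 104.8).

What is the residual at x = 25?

ŷ = 20 + 2.6·25 = 85
r = 84 − 85 = -1

r = -1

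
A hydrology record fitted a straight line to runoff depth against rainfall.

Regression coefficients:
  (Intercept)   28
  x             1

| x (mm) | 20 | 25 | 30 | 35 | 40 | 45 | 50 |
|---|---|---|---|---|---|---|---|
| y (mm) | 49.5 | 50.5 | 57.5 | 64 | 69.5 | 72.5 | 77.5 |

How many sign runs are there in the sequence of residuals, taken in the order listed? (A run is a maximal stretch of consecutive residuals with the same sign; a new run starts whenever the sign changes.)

x=20: ŷ = 28 + 20 = 48; e = 49.5 − 48 = 1.5
x=25: ŷ = 28 + 25 = 53; e = 50.5 − 53 = -2.5
x=30: ŷ = 28 + 30 = 58; e = 57.5 − 58 = -0.5
x=35: ŷ = 28 + 35 = 63; e = 64 − 63 = 1
x=40: ŷ = 28 + 40 = 68; e = 69.5 − 68 = 1.5
x=45: ŷ = 28 + 45 = 73; e = 72.5 − 73 = -0.5
x=50: ŷ = 28 + 50 = 78; e = 77.5 − 78 = -0.5
Signs: + − − + + − −
Runs: +×1, −×2, +×2, −×2 → 4

4 runs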